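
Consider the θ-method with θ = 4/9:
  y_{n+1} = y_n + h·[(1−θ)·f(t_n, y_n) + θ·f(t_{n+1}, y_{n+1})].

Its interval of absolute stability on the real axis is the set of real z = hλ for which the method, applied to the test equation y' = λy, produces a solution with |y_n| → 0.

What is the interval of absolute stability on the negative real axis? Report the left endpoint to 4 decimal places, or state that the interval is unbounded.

With y'=λy (z=hλ):
  y_{n+1} = y_n + z·[5/9·y_n + 4/9·y_{n+1}] ⇒ (1 − 4/9z)y_{n+1} = (1 + 5/9z)y_n
  R(z) = (1 + 5/9z)/(1 − 4/9z).

Solve |R(x)|<1 on ℝ⁻.
x=-0.59: |R|=0.5326
R=−1: 1+5/9x = −1+4/9x ⇒ -1/9x=2 ⇒ x=2/(-1/9)=-18.0000
Confirm numerically:
  x=-16.658: |R|=0.98226 <1
  x=-15.415: |R|=0.96342 <1
  x=-10.947: |R|=0.86639 <1
  x=-8.619: |R|=0.78423 <1
  x=-18.458: |R|=1.00553 >1
  x=-18.097: |R|=1.00119 >1
So |R|<1 on (-18.0000, 0).

(-18.0000, 0).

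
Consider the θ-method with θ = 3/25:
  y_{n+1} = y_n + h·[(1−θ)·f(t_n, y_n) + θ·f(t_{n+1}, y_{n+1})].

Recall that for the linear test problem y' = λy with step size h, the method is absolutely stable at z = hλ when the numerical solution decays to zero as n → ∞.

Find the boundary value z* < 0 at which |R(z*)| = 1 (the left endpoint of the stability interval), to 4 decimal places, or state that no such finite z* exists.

left endpoint -2.6316.

On y'=λy, z=hλ:
  y_{n+1} = y_n + z·[22/25·y_n + 3/25·y_{n+1}] ⇒ (1 − 3/25z)y_{n+1} = (1 + 22/25z)y_n
  ⇒ R(z) = (1 + 22/25z)/(1 − 3/25z).

Solve |R(x)|<1 on ℝ⁻.
x=-0.64: |R|=0.4056
R=−1: 1+22/25x = −1+3/25x ⇒ -19/25x=2 ⇒ x=2/(-19/25)=-2.6316
Confirm numerically:
  x=-1.980: |R|=0.59987 <1
  x=-1.667: |R|=0.38912 <1
  x=-1.143: |R|=0.00514 <1
  x=-2.978: |R|=1.19396 >1
  x=-2.718: |R|=1.04953 >1
Interval (-2.6316, 0).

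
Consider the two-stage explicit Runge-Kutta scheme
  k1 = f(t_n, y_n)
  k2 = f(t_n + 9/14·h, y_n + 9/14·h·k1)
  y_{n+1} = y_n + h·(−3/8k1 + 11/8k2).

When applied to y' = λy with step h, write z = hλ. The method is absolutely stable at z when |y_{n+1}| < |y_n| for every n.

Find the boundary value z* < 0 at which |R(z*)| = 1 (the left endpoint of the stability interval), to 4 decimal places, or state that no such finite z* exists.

With y'=λy (z=hλ):
  k1=λy_n ⇒ h·k1=z·y_n;  k2=λ(1+9/14z)y_n ⇒ h·k2=z(1+9/14z)y_n
  y_{n+1}/y_n = 1 − 3/8z + 11/8z(1+9/14z) = 1 + z + 99/112z²
  Hence R(z) = 1 + z + 99/112z².

Need |R(x)|<1, x<0.
x=-1.67: |R|=1.7952
R=1: x+99/112x²=0 ⇒ x=−112/99=-1.1313; min R=1−1/(4·99/112)=0.7172>−1
Confirm numerically:
  x=-0.728: |R|=0.74047 <1
  x=-0.714: |R|=0.73662 <1
  x=-0.632: |R|=0.72106 <1
  x=-0.537: |R|=0.71790 <1
  x=-1.675: |R|=1.80497 >1
  x=-1.213: |R|=1.08759 >1
Interval (-1.1313, 0).

left endpoint -1.1313.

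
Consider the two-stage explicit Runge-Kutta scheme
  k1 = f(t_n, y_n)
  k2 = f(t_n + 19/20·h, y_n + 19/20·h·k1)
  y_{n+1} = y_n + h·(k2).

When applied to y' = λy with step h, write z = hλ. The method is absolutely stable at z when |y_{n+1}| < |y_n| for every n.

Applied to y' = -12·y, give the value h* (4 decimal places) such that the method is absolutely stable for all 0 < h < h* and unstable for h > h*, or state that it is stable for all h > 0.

(-1.0526,0); λ=-12 ⇒ h* = (20/19)/12 = 0.0877.

Set f=λy, z=hλ:
  k1=λy_n ⇒ h·k1=z·y_n;  k2=λ(1+19/20z)y_n ⇒ h·k2=z(1+19/20z)y_n
  y_{n+1}/y_n = 1 + z(1+19/20z) = 1 + z + 19/20z²
  ⇒ R(z) = 1 + z + 19/20z².

Find x<0 with |R(x)|<1.
x=-1.36: |R|=1.3971
R=1: x+19/20x²=0 ⇒ x=−20/19=-1.0526; min R=1−1/(4·19/20)=0.7368>−1
Confirm numerically:
  x=-0.682: |R|=0.75987 <1
  x=-0.654: |R|=0.75233 <1
  x=-0.647: |R|=0.75068 <1
  x=-0.521: |R|=0.73687 <1
  x=-1.324: |R|=1.34133 >1
  x=-1.310: |R|=1.32029 >1
  x=-1.244: |R|=1.22616 >1
Stable set (-1.0526, 0).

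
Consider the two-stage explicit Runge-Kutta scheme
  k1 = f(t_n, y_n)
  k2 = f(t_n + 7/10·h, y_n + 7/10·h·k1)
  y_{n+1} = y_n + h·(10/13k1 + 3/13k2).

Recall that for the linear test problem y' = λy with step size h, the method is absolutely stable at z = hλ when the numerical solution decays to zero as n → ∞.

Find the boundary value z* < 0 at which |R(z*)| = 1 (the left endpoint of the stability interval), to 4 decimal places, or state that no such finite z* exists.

Set f=λy, z=hλ:
  k1=λy_n ⇒ h·k1=z·y_n;  k2=λ(1+7/10z)y_n ⇒ h·k2=z(1+7/10z)y_n
  y_{n+1}/y_n = 1 + 10/13z + 3/13z(1+7/10z) = 1 + z + 21/130z²
  Hence R(z) = 1 + z + 21/130z².

Boundary: |R(x)|=1, x<0.
x=-1.74: |R|=0.2509
R=1: x+21/130x²=0 ⇒ x=−130/21=-6.1905; min R=1−1/(4·21/130)=-0.5476>−1
Confirm numerically:
  x=-5.355: |R|=0.27728 <1
  x=-5.116: |R|=0.11202 <1
  x=-4.509: |R|=0.22475 <1
  x=-4.399: |R|=0.27304 <1
  x=-6.502: |R|=1.32720 >1
  x=-6.452: |R|=1.27257 >1
  x=-6.400: |R|=1.21662 >1
Stable set (-6.1905, 0).

z* = -6.1905.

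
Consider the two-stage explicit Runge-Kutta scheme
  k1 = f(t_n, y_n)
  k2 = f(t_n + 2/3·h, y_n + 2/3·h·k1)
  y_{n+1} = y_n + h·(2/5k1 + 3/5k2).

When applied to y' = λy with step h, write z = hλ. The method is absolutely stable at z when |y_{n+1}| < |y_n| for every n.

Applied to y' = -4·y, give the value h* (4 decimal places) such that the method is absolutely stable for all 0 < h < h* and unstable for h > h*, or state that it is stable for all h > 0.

(-2.5000,0); λ=-4 ⇒ h* = (5/2)/4 = 0.6250.

With y'=λy (z=hλ):
  k1=λy_n ⇒ h·k1=z·y_n;  k2=λ(1+2/3z)y_n ⇒ h·k2=z(1+2/3z)y_n
  y_{n+1}/y_n = 1 + 2/5z + 3/5z(1+2/3z) = 1 + z + 2/5z²
  Hence R(z) = 1 + z + 2/5z².

Solve |R(x)|<1 on ℝ⁻.
x=-1.65: |R|=0.4390
R=1: x+2/5x²=0 ⇒ x=−5/2=-2.5000; min R=1−1/(4·2/5)=0.3750>−1
Confirm numerically:
  x=-2.359: |R|=0.86695 <1
  x=-1.980: |R|=0.58816 <1
  x=-1.395: |R|=0.38341 <1
  x=-1.252: |R|=0.37500 <1
  x=-2.915: |R|=1.48389 >1
  x=-2.599: |R|=1.10292 >1
Stable set (-2.5000, 0).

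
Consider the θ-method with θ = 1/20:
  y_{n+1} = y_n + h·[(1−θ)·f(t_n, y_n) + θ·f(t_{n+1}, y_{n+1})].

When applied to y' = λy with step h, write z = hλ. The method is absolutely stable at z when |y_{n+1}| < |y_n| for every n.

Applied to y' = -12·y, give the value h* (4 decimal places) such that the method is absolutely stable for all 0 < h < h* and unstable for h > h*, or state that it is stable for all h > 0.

Test eqn y'=λy, z=hλ:
  y_{n+1} = y_n + z·[19/20·y_n + 1/20·y_{n+1}] ⇒ (1 − 1/20z)y_{n+1} = (1 + 19/20z)y_n
  so R(z) = (1 + 19/20z)/(1 − 1/20z).

Boundary: |R(x)|=1, x<0.
x=-1.16: |R|=0.0964
R=−1: 1+19/20x = −1+1/20x ⇒ -9/10x=2 ⇒ x=2/(-9/10)=-2.2222
Confirm numerically:
  x=-2.144: |R|=0.93642 <1
  x=-1.769: |R|=0.62525 <1
  x=-1.741: |R|=0.60158 <1
  x=-2.822: |R|=1.47305 >1
  x=-2.690: |R|=1.37109 >1
So |R|<1 on (-2.2222, 0).

(-2.2222,0); λ=-12 ⇒ h* = (20/9)/12 = 0.1852.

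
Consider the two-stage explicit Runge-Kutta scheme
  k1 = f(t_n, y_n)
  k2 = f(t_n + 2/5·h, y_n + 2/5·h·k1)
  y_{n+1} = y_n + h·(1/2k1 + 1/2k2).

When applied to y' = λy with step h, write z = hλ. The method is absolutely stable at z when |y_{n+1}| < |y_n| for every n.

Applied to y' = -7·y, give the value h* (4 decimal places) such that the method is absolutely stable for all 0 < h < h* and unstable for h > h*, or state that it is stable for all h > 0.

Set f=λy, z=hλ:
  k1=λy_n ⇒ h·k1=z·y_n;  k2=λ(1+2/5z)y_n ⇒ h·k2=z(1+2/5z)y_n
  y_{n+1}/y_n = 1 + 1/2z + 1/2z(1+2/5z) = 1 + z + 1/5z²
  R(z) = 1 + z + 1/5z².

Need |R(x)|<1, x<0.
x=-1.35: |R|=0.0145
R=1: x+1/5x²=0 ⇒ x=−5=-5.0000; min R=1−1/(4·1/5)=-0.2500>−1
Confirm numerically:
  x=-4.730: |R|=0.74458 <1
  x=-4.586: |R|=0.62028 <1
  x=-4.578: |R|=0.61362 <1
  x=-2.931: |R|=0.21285 <1
  x=-5.520: |R|=1.57408 >1
  x=-5.456: |R|=1.49759 >1
Stable set (-5.0000, 0).

(-5.0000,0); λ=-7 ⇒ h* = (5)/7 = 0.7143.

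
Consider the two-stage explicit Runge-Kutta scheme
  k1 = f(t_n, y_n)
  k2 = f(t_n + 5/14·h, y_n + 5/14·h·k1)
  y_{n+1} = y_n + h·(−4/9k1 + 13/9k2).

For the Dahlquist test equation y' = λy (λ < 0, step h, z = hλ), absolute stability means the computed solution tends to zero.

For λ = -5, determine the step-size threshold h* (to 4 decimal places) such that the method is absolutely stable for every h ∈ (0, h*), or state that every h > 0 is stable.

Test eqn y'=λy, z=hλ:
  k1=λy_n ⇒ h·k1=z·y_n;  k2=λ(1+5/14z)y_n ⇒ h·k2=z(1+5/14z)y_n
  y_{n+1}/y_n = 1 − 4/9z + 13/9z(1+5/14z) = 1 + z + 65/126z²
  so R(z) = 1 + z + 65/126z².

Solve |R(x)|<1 on ℝ⁻.
x=-0.74: |R|=0.5425
R=1: x+65/126x²=0 ⇒ x=−126/65=-1.9385; min R=1−1/(4·65/126)=0.5154>−1
Confirm numerically:
  x=-1.868: |R|=0.93210 <1
  x=-1.761: |R|=0.83878 <1
  x=-1.326: |R|=0.58105 <1
  x=-0.984: |R|=0.51550 <1
  x=-2.453: |R|=1.65112 >1
  x=-2.393: |R|=1.56112 >1
Stable set (-1.9385, 0).

(-1.9385,0); λ=-5 ⇒ h* = (126/65)/5 = 0.3877.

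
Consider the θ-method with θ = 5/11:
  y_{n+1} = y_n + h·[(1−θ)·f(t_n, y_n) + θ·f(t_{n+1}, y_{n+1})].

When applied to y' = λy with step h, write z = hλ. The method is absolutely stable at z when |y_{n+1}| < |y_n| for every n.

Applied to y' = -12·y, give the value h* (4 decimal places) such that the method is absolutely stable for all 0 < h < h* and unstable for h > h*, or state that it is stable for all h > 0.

(-22.0000,0); λ=-12 ⇒ h* = (22)/12 = 1.8333.

Set f=λy, z=hλ:
  y_{n+1} = y_n + z·[6/11·y_n + 5/11·y_{n+1}] ⇒ (1 − 5/11z)y_{n+1} = (1 + 6/11z)y_n
  so R(z) = (1 + 6/11z)/(1 − 5/11z).

Boundary: |R(x)|=1, x<0.
x=-1.64: |R|=0.0604
R=−1: 1+6/11x = −1+5/11x ⇒ -1/11x=2 ⇒ x=2/(-1/11)=-22.0000
Confirm numerically:
  x=-21.970: |R|=0.99975 <1
  x=-16.537: |R|=0.94169 <1
  x=-14.278: |R|=0.90628 <1
  x=-14.227: |R|=0.90536 <1
  x=-22.531: |R|=1.00429 >1
  x=-22.225: |R|=1.00184 >1
  x=-22.074: |R|=1.00061 >1
Interval (-22.0000, 0).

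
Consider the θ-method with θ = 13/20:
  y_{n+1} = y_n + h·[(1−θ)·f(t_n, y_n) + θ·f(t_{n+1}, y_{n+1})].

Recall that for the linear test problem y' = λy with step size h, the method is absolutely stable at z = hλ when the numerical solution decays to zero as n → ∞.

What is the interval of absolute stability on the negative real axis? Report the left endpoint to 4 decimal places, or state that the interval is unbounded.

Set f=λy, z=hλ:
  y_{n+1} = y_n + z·[7/20·y_n + 13/20·y_{n+1}] ⇒ (1 − 13/20z)y_{n+1} = (1 + 7/20z)y_n
  Hence R(z) = (1 + 7/20z)/(1 − 13/20z).

Need |R(x)|<1, x<0.
x=-1.11: |R|=0.3552
x=-2: |R|=0.1304
x=-10: |R|=0.3333
x=-100: |R|=0.5152
θ=13/20≥1/2 ⇒ |1+7/20x|<|1−13/20x| ∀x<0 ⇒ unbounded interval.

unbounded; (−∞, 0).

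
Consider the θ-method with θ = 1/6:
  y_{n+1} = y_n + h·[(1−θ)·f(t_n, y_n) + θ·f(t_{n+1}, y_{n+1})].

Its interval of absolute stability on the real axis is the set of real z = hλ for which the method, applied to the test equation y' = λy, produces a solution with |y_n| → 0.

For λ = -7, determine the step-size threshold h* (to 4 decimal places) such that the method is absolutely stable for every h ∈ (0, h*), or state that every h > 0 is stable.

On y'=λy, z=hλ:
  y_{n+1} = y_n + z·[5/6·y_n + 1/6·y_{n+1}] ⇒ (1 − 1/6z)y_{n+1} = (1 + 5/6z)y_n
  ⇒ R(z) = (1 + 5/6z)/(1 − 1/6z).

Need |R(x)|<1, x<0.
x=-0.81: |R|=0.2863
R=−1: 1+5/6x = −1+1/6x ⇒ -2/3x=2 ⇒ x=2/(-2/3)=-3.0000
Confirm numerically:
  x=-2.676: |R|=0.85062 <1
  x=-2.471: |R|=0.75021 <1
  x=-2.339: |R|=0.68294 <1
  x=-2.075: |R|=0.54180 <1
  x=-3.160: |R|=1.06987 >1
  x=-3.140: |R|=1.06127 >1
Interval (-3.0000, 0).

(-3.0000,0); λ=-7 ⇒ h* = (3)/7 = 0.4286.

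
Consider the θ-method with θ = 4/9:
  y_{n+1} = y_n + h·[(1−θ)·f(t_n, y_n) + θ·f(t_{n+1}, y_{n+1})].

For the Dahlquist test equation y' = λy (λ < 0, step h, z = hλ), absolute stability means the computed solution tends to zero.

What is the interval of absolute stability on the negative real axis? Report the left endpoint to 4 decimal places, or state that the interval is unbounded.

z∈(-18.0000,0).

With y'=λy (z=hλ):
  y_{n+1} = y_n + z·[5/9·y_n + 4/9·y_{n+1}] ⇒ (1 − 4/9z)y_{n+1} = (1 + 5/9z)y_n
  so R(z) = (1 + 5/9z)/(1 − 4/9z).

Need |R(x)|<1, x<0.
x=-0.69: |R|=0.4719
R=−1: 1+5/9x = −1+4/9x ⇒ -1/9x=2 ⇒ x=2/(-1/9)=-18.0000
Confirm numerically:
  x=-17.076: |R|=0.98805 <1
  x=-15.242: |R|=0.96058 <1
  x=-12.984: |R|=0.91768 <1
  x=-8.512: |R|=0.77959 <1
  x=-18.541: |R|=1.00651 >1
  x=-18.168: |R|=1.00206 >1
  x=-18.092: |R|=1.00113 >1
Interval (-18.0000, 0).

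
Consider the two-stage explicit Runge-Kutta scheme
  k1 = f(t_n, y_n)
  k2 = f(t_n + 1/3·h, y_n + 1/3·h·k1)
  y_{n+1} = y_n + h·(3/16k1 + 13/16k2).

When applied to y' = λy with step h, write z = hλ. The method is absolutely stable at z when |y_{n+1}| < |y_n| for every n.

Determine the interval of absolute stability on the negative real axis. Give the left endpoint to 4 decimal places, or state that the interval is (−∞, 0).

(-3.6923, 0).

On y'=λy, z=hλ:
  k1=λy_n ⇒ h·k1=z·y_n;  k2=λ(1+1/3z)y_n ⇒ h·k2=z(1+1/3z)y_n
  y_{n+1}/y_n = 1 + 3/16z + 13/16z(1+1/3z) = 1 + z + 13/48z²
  so R(z) = 1 + z + 13/48z².

Boundary: |R(x)|=1, x<0.
x=-0.56: |R|=0.5249
R=1: x+13/48x²=0 ⇒ x=−48/13=-3.6923; min R=1−1/(4·13/48)=0.0769>−1
Confirm numerically:
  x=-3.054: |R|=0.47204 <1
  x=-2.992: |R|=0.43252 <1
  x=-2.894: |R|=0.37429 <1
  x=-2.618: |R|=0.23827 <1
  x=-4.156: |R|=1.52192 >1
  x=-3.727: |R|=1.03502 >1
So |R|<1 on (-3.6923, 0).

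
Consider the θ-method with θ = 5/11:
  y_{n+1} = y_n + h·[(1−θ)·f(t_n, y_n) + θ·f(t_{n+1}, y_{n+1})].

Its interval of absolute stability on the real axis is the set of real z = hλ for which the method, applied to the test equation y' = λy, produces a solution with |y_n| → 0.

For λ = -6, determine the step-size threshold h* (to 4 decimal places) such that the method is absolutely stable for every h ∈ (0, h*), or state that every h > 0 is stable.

With y'=λy (z=hλ):
  y_{n+1} = y_n + z·[6/11·y_n + 5/11·y_{n+1}] ⇒ (1 − 5/11z)y_{n+1} = (1 + 6/11z)y_n
  so R(z) = (1 + 6/11z)/(1 − 5/11z).

Boundary: |R(x)|=1, x<0.
x=-0.43: |R|=0.6403
R=−1: 1+6/11x = −1+5/11x ⇒ -1/11x=2 ⇒ x=2/(-1/11)=-22.0000
Confirm numerically:
  x=-21.591: |R|=0.99656 <1
  x=-21.401: |R|=0.99492 <1
  x=-13.928: |R|=0.89990 <1
  x=-22.376: |R|=1.00306 >1
  x=-22.121: |R|=1.00100 >1
Stable set (-22.0000, 0).

(-22.0000,0); λ=-6 ⇒ h* = (22)/6 = 3.6667.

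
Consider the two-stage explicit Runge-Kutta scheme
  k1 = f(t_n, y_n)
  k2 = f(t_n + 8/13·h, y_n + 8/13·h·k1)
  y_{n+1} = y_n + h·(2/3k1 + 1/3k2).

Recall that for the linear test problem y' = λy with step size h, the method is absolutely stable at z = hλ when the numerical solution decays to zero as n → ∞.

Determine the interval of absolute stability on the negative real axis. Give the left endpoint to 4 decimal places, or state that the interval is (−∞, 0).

Test eqn y'=λy, z=hλ:
  k1=λy_n ⇒ h·k1=z·y_n;  k2=λ(1+8/13z)y_n ⇒ h·k2=z(1+8/13z)y_n
  y_{n+1}/y_n = 1 + 2/3z + 1/3z(1+8/13z) = 1 + z + 8/39z²
  R(z) = 1 + z + 8/39z².

Boundary: |R(x)|=1, x<0.
x=-1.01: |R|=0.1993
R=1: x+8/39x²=0 ⇒ x=−39/8=-4.8750; min R=1−1/(4·8/39)=-0.2188>−1
Confirm numerically:
  x=-3.823: |R|=0.17502 <1
  x=-3.524: |R|=0.02340 <1
  x=-3.312: |R|=0.06188 <1
  x=-5.342: |R|=1.51174 >1
  x=-5.144: |R|=1.28384 >1
  x=-5.110: |R|=1.24633 >1
So |R|<1 on (-4.8750, 0).

(-4.8750, 0).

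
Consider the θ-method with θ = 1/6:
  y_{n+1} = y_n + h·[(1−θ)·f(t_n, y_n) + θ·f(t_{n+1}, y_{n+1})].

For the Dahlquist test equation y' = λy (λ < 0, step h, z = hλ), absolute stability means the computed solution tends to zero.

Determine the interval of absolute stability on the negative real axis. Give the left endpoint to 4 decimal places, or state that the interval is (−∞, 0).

With y'=λy (z=hλ):
  y_{n+1} = y_n + z·[5/6·y_n + 1/6·y_{n+1}] ⇒ (1 − 1/6z)y_{n+1} = (1 + 5/6z)y_n
  ⇒ R(z) = (1 + 5/6z)/(1 − 1/6z).

Find x<0 with |R(x)|<1.
x=-0.66: |R|=0.4054
R=−1: 1+5/6x = −1+1/6x ⇒ -2/3x=2 ⇒ x=2/(-2/3)=-3.0000
Confirm numerically:
  x=-2.817: |R|=0.91698 <1
  x=-2.729: |R|=0.87582 <1
  x=-1.613: |R|=0.27125 <1
  x=-1.255: |R|=0.03790 <1
  x=-3.597: |R|=1.24883 >1
  x=-3.559: |R|=1.23392 >1
  x=-3.154: |R|=1.06729 >1
Stable set (-3.0000, 0).

(-3.0000, 0).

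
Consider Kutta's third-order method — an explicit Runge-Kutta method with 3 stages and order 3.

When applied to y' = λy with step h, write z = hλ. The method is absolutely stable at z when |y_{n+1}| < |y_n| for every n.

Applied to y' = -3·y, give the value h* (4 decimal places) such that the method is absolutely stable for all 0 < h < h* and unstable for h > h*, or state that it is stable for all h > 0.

(-2.5127,0); λ=-3 ⇒ h* = 0.8376.

With y'=λy (z=hλ):
  order 3, 3-stage ⇒ R(z)=1+z+z^2/2+z^3/6
  (e.g. R(-1.5)=0.06250, |R|=0.06250)

Need |R(x)|<1, x<0.
x=-1.5: |R|=0.0625
|R(-2.84)|=1.6249 |R(-2.38)|=0.7947 |R(-2.33)|=0.7238
Bisect:
  x_lo=-3.0433 |R|=2.1101  x_hi=-0.1543 |R|=0.8570
  mid=-1.59878 |R|=0.00184 →hi
  mid=-2.32102 |R|=0.71140 →hi
  mid=-2.68214 |R|=1.30104 →lo
  mid=-2.50158 |R|=0.98174 →hi
  mid=-2.59186 |R|=1.13490 →lo
  mid=-2.54672 |R|=1.05675 →lo
  mid=-2.52415 |R|=1.01886 →lo
  ...
  [-2.51287,-2.51269] ⇒ x*=-2.5127
Stable set (-2.5127, 0).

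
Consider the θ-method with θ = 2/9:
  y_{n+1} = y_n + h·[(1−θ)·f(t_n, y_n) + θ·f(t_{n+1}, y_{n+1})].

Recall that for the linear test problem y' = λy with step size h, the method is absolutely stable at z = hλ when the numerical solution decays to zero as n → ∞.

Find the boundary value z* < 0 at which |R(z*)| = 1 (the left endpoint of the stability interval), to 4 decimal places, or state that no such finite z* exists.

Test eqn y'=λy, z=hλ:
  y_{n+1} = y_n + z·[7/9·y_n + 2/9·y_{n+1}] ⇒ (1 − 2/9z)y_{n+1} = (1 + 7/9z)y_n
  R(z) = (1 + 7/9z)/(1 − 2/9z).

Need |R(x)|<1, x<0.
x=-0.83: |R|=0.2992
R=−1: 1+7/9x = −1+2/9x ⇒ -5/9x=2 ⇒ x=2/(-5/9)=-3.6000
Confirm numerically:
  x=-3.327: |R|=0.91280 <1
  x=-2.819: |R|=0.73323 <1
  x=-2.818: |R|=0.73285 <1
  x=-2.704: |R|=0.68906 <1
  x=-4.181: |R|=1.16732 >1
  x=-3.801: |R|=1.06053 >1
So |R|<1 on (-3.6000, 0).

left endpoint -3.6000.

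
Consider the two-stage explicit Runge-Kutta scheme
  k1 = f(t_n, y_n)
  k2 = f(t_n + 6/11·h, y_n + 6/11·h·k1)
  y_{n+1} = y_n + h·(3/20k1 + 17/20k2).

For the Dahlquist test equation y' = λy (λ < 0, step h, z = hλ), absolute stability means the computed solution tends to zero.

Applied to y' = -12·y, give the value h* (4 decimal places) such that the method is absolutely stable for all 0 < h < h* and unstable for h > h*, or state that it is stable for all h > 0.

Set f=λy, z=hλ:
  k1=λy_n ⇒ h·k1=z·y_n;  k2=λ(1+6/11z)y_n ⇒ h·k2=z(1+6/11z)y_n
  y_{n+1}/y_n = 1 + 3/20z + 17/20z(1+6/11z) = 1 + z + 51/110z²
  so R(z) = 1 + z + 51/110z².

Find x<0 with |R(x)|<1.
x=-1.5: |R|=0.5432
R=1: x+51/110x²=0 ⇒ x=−110/51=-2.1569; min R=1−1/(4·51/110)=0.4608>−1
Confirm numerically:
  x=-2.022: |R|=0.87357 <1
  x=-1.990: |R|=0.84605 <1
  x=-1.706: |R|=0.64338 <1
  x=-1.343: |R|=0.49324 <1
  x=-2.665: |R|=1.62785 >1
  x=-2.601: |R|=1.53559 >1
  x=-2.516: |R|=1.41894 >1
Interval (-2.1569, 0).

(-2.1569,0); λ=-12 ⇒ h* = (110/51)/12 = 0.1797.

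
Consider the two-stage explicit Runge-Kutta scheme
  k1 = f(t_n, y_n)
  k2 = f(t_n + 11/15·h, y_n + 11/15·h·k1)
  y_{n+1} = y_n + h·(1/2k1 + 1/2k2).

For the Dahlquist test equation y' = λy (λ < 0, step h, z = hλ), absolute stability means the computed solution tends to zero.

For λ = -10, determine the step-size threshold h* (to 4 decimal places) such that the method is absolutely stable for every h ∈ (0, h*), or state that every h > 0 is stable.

(-2.7273,0); λ=-10 ⇒ h* = (30/11)/10 = 0.2727.

Set f=λy, z=hλ:
  k1=λy_n ⇒ h·k1=z·y_n;  k2=λ(1+11/15z)y_n ⇒ h·k2=z(1+11/15z)y_n
  y_{n+1}/y_n = 1 + 1/2z + 1/2z(1+11/15z) = 1 + z + 11/30z²
  so R(z) = 1 + z + 11/30z².

Boundary: |R(x)|=1, x<0.
x=-0.92: |R|=0.3903
R=1: x+11/30x²=0 ⇒ x=−30/11=-2.7273; min R=1−1/(4·11/30)=0.3182>−1
Confirm numerically:
  x=-2.486: |R|=0.78007 <1
  x=-2.332: |R|=0.66202 <1
  x=-2.023: |R|=0.47759 <1
  x=-1.480: |R|=0.32315 <1
  x=-2.958: |R|=1.25025 >1
  x=-2.843: |R|=1.12064 >1
So |R|<1 on (-2.7273, 0).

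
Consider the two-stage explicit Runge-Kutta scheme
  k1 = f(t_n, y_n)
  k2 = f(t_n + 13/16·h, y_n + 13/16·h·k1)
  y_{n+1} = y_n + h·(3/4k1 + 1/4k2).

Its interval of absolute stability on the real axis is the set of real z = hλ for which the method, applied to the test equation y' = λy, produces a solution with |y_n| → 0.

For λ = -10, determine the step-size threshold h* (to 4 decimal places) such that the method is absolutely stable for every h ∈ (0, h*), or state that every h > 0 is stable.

(-4.9231,0); λ=-10 ⇒ h* = (64/13)/10 = 0.4923.

With y'=λy (z=hλ):
  k1=λy_n ⇒ h·k1=z·y_n;  k2=λ(1+13/16z)y_n ⇒ h·k2=z(1+13/16z)y_n
  y_{n+1}/y_n = 1 + 3/4z + 1/4z(1+13/16z) = 1 + z + 13/64z²
  ⇒ R(z) = 1 + z + 13/64z².

Find x<0 with |R(x)|<1.
x=-1.48: |R|=0.0351
R=1: x+13/64x²=0 ⇒ x=−64/13=-4.9231; min R=1−1/(4·13/64)=-0.2308>−1
Confirm numerically:
  x=-4.266: |R|=0.43062 <1
  x=-3.189: |R|=0.12328 <1
  x=-3.073: |R|=0.15482 <1
  x=-2.423: |R|=0.23047 <1
  x=-5.383: |R|=1.50289 >1
  x=-5.228: |R|=1.32381 >1
  x=-5.116: |R|=1.20048 >1
So |R|<1 on (-4.9231, 0).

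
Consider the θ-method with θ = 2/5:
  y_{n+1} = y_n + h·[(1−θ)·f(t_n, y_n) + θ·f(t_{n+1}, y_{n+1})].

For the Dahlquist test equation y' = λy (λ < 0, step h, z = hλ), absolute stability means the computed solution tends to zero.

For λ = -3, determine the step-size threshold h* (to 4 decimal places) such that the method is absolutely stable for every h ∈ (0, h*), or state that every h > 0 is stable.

(-10.0000,0); λ=-3 ⇒ h* = (10)/3 = 3.3333.

Set f=λy, z=hλ:
  y_{n+1} = y_n + z·[3/5·y_n + 2/5·y_{n+1}] ⇒ (1 − 2/5z)y_{n+1} = (1 + 3/5z)y_n
  Hence R(z) = (1 + 3/5z)/(1 − 2/5z).

Find x<0 with |R(x)|<1.
x=-0.42: |R|=0.6404
R=−1: 1+3/5x = −1+2/5x ⇒ -1/5x=2 ⇒ x=2/(-1/5)=-10.0000
Confirm numerically:
  x=-9.806: |R|=0.99212 <1
  x=-5.742: |R|=0.74169 <1
  x=-5.712: |R|=0.73892 <1
  x=-10.246: |R|=1.00965 >1
  x=-10.157: |R|=1.00620 >1
So |R|<1 on (-10.0000, 0).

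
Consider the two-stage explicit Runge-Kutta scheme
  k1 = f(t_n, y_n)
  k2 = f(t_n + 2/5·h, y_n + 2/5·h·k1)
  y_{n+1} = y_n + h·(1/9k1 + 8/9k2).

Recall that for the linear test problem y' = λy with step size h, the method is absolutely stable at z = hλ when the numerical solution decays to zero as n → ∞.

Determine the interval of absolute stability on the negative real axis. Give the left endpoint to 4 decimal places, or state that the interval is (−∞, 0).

With y'=λy (z=hλ):
  k1=λy_n ⇒ h·k1=z·y_n;  k2=λ(1+2/5z)y_n ⇒ h·k2=z(1+2/5z)y_n
  y_{n+1}/y_n = 1 + 1/9z + 8/9z(1+2/5z) = 1 + z + 16/45z²
  ⇒ R(z) = 1 + z + 16/45z².

Find x<0 with |R(x)|<1.
x=-1.31: |R|=0.3002
R=1: x+16/45x²=0 ⇒ x=−45/16=-2.8125; min R=1−1/(4·16/45)=0.2969>−1
Confirm numerically:
  x=-2.566: |R|=0.77510 <1
  x=-2.140: |R|=0.48830 <1
  x=-1.418: |R|=0.29692 <1
  x=-3.381: |R|=1.68341 >1
  x=-3.172: |R|=1.40545 >1
  x=-2.932: |R|=1.12458 >1
Interval (-2.8125, 0).

(-2.8125, 0).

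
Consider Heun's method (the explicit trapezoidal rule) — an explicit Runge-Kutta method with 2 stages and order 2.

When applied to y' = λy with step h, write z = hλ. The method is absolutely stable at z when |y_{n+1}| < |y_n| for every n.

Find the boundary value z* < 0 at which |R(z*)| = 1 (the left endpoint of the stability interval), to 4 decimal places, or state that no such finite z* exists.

left endpoint -2.0000.

With y'=λy (z=hλ):
  order 2, 2-stage ⇒ R(z)=1+z+z^2/2
  (e.g. R(-1.23)=0.52645, |R|=0.52645)

Need |R(x)|<1, x<0.
x=-1.23: |R|=0.5264
|R(-2.21)|=1.2320 |R(-1.57)|=0.6624 |R(-1.02)|=0.5002
Bisect:
  x_lo=-2.6118 |R|=1.7990  x_hi=-0.2407 |R|=0.7883
  mid=-1.42626 |R|=0.59085 →hi
  mid=-2.01905 |R|=1.01923 →lo
  mid=-1.72266 |R|=0.76112 →hi
  mid=-1.87085 |R|=0.87919 →hi
  mid=-1.94495 |R|=0.94646 →hi
  mid=-1.98200 |R|=0.98216 →hi
  mid=-2.00052 |R|=1.00052 →lo
  ...
  [-2.00009,-1.99994] ⇒ x*=-2.0000
Interval (-2.0000, 0).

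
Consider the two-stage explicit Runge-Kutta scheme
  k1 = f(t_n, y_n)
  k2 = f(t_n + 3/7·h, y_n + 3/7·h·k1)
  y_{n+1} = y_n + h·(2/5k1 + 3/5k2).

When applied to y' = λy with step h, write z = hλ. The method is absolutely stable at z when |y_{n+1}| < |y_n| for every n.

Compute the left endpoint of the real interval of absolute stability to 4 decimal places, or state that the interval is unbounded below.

left endpoint -3.8889.

Test eqn y'=λy, z=hλ:
  k1=λy_n ⇒ h·k1=z·y_n;  k2=λ(1+3/7z)y_n ⇒ h·k2=z(1+3/7z)y_n
  y_{n+1}/y_n = 1 + 2/5z + 3/5z(1+3/7z) = 1 + z + 9/35z²
  R(z) = 1 + z + 9/35z².

Boundary: |R(x)|=1, x<0.
x=-1.59: |R|=0.0601
R=1: x+9/35x²=0 ⇒ x=−35/9=-3.8889; min R=1−1/(4·9/35)=0.0278>−1
Confirm numerically:
  x=-3.819: |R|=0.93137 <1
  x=-3.448: |R|=0.60910 <1
  x=-1.807: |R|=0.03264 <1
  x=-1.762: |R|=0.03634 <1
  x=-4.280: |R|=1.43045 >1
  x=-4.121: |R|=1.24596 >1
  x=-4.021: |R|=1.13660 >1
Interval (-3.8889, 0).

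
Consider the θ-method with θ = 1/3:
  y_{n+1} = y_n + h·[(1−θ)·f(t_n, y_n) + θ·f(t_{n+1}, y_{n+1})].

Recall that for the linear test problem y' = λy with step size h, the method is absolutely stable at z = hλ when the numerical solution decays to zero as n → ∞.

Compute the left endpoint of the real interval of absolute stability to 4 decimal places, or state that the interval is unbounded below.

z* = -6.0000.

On y'=λy, z=hλ:
  y_{n+1} = y_n + z·[2/3·y_n + 1/3·y_{n+1}] ⇒ (1 − 1/3z)y_{n+1} = (1 + 2/3z)y_n
  Hence R(z) = (1 + 2/3z)/(1 − 1/3z).

Need |R(x)|<1, x<0.
x=-1.24: |R|=0.1226
R=−1: 1+2/3x = −1+1/3x ⇒ -1/3x=2 ⇒ x=2/(-1/3)=-6.0000
Confirm numerically:
  x=-5.938: |R|=0.99306 <1
  x=-3.345: |R|=0.58156 <1
  x=-2.913: |R|=0.47793 <1
  x=-2.734: |R|=0.43042 <1
  x=-6.448: |R|=1.04742 >1
  x=-6.175: |R|=1.01907 >1
  x=-6.098: |R|=1.01077 >1
Stable set (-6.0000, 0).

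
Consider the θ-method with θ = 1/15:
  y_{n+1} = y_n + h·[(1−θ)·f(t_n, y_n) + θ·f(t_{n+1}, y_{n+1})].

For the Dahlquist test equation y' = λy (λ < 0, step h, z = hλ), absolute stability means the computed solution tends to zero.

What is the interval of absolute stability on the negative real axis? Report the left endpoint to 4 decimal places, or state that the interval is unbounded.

Test eqn y'=λy, z=hλ:
  y_{n+1} = y_n + z·[14/15·y_n + 1/15·y_{n+1}] ⇒ (1 − 1/15z)y_{n+1} = (1 + 14/15z)y_n
  R(z) = (1 + 14/15z)/(1 − 1/15z).

Boundary: |R(x)|=1, x<0.
x=-1.23: |R|=0.1368
R=−1: 1+14/15x = −1+1/15x ⇒ -13/15x=2 ⇒ x=2/(-13/15)=-2.3077
Confirm numerically:
  x=-1.981: |R|=0.74990 <1
  x=-1.456: |R|=0.32718 <1
  x=-1.266: |R|=0.16747 <1
  x=-2.682: |R|=1.27520 >1
  x=-2.521: |R|=1.15827 >1
Interval (-2.3077, 0).

(-2.3077, 0).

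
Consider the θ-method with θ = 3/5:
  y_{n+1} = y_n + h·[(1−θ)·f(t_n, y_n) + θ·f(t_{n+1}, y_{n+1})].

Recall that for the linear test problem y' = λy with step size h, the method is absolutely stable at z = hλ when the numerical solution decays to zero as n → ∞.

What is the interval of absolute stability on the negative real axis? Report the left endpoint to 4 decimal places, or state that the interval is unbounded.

With y'=λy (z=hλ):
  y_{n+1} = y_n + z·[2/5·y_n + 3/5·y_{n+1}] ⇒ (1 − 3/5z)y_{n+1} = (1 + 2/5z)y_n
  Hence R(z) = (1 + 2/5z)/(1 − 3/5z).

Boundary: |R(x)|=1, x<0.
x=-0.51: |R|=0.6095
x=-2: |R|=0.0909
x=-10: |R|=0.4286
x=-100: |R|=0.6393
θ=3/5≥1/2 ⇒ |1+2/5x|<|1−3/5x| ∀x<0 ⇒ interval (−∞,0).

interval (−∞, 0).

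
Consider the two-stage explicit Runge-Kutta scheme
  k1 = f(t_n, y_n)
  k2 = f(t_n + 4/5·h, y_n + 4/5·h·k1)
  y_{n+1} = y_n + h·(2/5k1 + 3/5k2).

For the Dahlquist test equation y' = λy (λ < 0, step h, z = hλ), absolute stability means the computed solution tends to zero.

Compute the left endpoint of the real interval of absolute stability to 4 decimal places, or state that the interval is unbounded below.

z* = -2.0833.

Test eqn y'=λy, z=hλ:
  k1=λy_n ⇒ h·k1=z·y_n;  k2=λ(1+4/5z)y_n ⇒ h·k2=z(1+4/5z)y_n
  y_{n+1}/y_n = 1 + 2/5z + 3/5z(1+4/5z) = 1 + z + 12/25z²
  Hence R(z) = 1 + z + 12/25z².

Need |R(x)|<1, x<0.
x=-0.78: |R|=0.5120
R=1: x+12/25x²=0 ⇒ x=−25/12=-2.0833; min R=1−1/(4·12/25)=0.4792>−1
Confirm numerically:
  x=-1.814: |R|=0.76549 <1
  x=-1.410: |R|=0.54429 <1
  x=-0.927: |R|=0.48548 <1
  x=-2.643: |R|=1.71002 >1
  x=-2.505: |R|=1.50701 >1
So |R|<1 on (-2.0833, 0).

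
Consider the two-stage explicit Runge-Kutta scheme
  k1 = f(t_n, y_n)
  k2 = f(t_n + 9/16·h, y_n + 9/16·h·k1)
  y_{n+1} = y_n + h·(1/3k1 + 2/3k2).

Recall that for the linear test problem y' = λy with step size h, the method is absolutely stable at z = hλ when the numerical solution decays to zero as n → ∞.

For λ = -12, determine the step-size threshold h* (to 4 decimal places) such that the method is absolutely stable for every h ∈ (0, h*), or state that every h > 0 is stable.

Test eqn y'=λy, z=hλ:
  k1=λy_n ⇒ h·k1=z·y_n;  k2=λ(1+9/16z)y_n ⇒ h·k2=z(1+9/16z)y_n
  y_{n+1}/y_n = 1 + 1/3z + 2/3z(1+9/16z) = 1 + z + 3/8z²
  Hence R(z) = 1 + z + 3/8z².

Solve |R(x)|<1 on ℝ⁻.
x=-1.68: |R|=0.3784
R=1: x+3/8x²=0 ⇒ x=−8/3=-2.6667; min R=1−1/(4·3/8)=0.3333>−1
Confirm numerically:
  x=-2.398: |R|=0.75840 <1
  x=-2.260: |R|=0.65535 <1
  x=-1.313: |R|=0.33349 <1
  x=-1.088: |R|=0.35590 <1
  x=-3.122: |R|=1.53308 >1
  x=-2.948: |R|=1.31101 >1
  x=-2.695: |R|=1.02863 >1
Stable set (-2.6667, 0).

(-2.6667,0); λ=-12 ⇒ h* = (8/3)/12 = 0.2222.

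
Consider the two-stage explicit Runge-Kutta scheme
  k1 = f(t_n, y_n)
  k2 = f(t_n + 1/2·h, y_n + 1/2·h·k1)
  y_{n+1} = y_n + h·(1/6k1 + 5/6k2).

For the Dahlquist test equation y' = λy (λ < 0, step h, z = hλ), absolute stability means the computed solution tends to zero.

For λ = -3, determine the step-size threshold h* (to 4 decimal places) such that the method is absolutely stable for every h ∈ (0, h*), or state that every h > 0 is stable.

On y'=λy, z=hλ:
  k1=λy_n ⇒ h·k1=z·y_n;  k2=λ(1+1/2z)y_n ⇒ h·k2=z(1+1/2z)y_n
  y_{n+1}/y_n = 1 + 1/6z + 5/6z(1+1/2z) = 1 + z + 5/12z²
  ⇒ R(z) = 1 + z + 5/12z².

Need |R(x)|<1, x<0.
x=-0.82: |R|=0.4602
R=1: x+5/12x²=0 ⇒ x=−12/5=-2.4000; min R=1−1/(4·5/12)=0.4000>−1
Confirm numerically:
  x=-2.270: |R|=0.87704 <1
  x=-1.946: |R|=0.63188 <1
  x=-1.894: |R|=0.60068 <1
  x=-1.765: |R|=0.53301 <1
  x=-2.994: |R|=1.74102 >1
  x=-2.618: |R|=1.23780 >1
  x=-2.433: |R|=1.03345 >1
Stable set (-2.4000, 0).

(-2.4000,0); λ=-3 ⇒ h* = (12/5)/3 = 0.8000.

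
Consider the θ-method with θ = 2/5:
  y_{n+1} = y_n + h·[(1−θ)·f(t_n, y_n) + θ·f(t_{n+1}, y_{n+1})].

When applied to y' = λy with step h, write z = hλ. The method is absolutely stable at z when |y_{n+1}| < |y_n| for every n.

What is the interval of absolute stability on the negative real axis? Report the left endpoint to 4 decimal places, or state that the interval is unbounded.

On y'=λy, z=hλ:
  y_{n+1} = y_n + z·[3/5·y_n + 2/5·y_{n+1}] ⇒ (1 − 2/5z)y_{n+1} = (1 + 3/5z)y_n
  R(z) = (1 + 3/5z)/(1 − 2/5z).

Find x<0 with |R(x)|<1.
x=-0.81: |R|=0.3882
R=−1: 1+3/5x = −1+2/5x ⇒ -1/5x=2 ⇒ x=2/(-1/5)=-10.0000
Confirm numerically:
  x=-8.908: |R|=0.95214 <1
  x=-8.557: |R|=0.93475 <1
  x=-6.168: |R|=0.77896 <1
  x=-4.502: |R|=0.60740 <1
  x=-10.235: |R|=1.00923 >1
  x=-10.158: |R|=1.00624 >1
Interval (-10.0000, 0).

(-10.0000, 0).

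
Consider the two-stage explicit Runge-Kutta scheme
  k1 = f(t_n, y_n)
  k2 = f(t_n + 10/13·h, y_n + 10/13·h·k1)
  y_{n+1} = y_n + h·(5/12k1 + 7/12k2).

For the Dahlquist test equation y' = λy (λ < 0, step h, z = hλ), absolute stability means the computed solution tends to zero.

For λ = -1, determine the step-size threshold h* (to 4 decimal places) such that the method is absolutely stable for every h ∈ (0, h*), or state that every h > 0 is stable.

Test eqn y'=λy, z=hλ:
  k1=λy_n ⇒ h·k1=z·y_n;  k2=λ(1+10/13z)y_n ⇒ h·k2=z(1+10/13z)y_n
  y_{n+1}/y_n = 1 + 5/12z + 7/12z(1+10/13z) = 1 + z + 35/78z²
  so R(z) = 1 + z + 35/78z².

Boundary: |R(x)|=1, x<0.
x=-0.98: |R|=0.4509
R=1: x+35/78x²=0 ⇒ x=−78/35=-2.2286; min R=1−1/(4·35/78)=0.4429>−1
Confirm numerically:
  x=-2.080: |R|=0.86133 <1
  x=-1.858: |R|=0.69105 <1
  x=-1.830: |R|=0.67271 <1
  x=-0.946: |R|=0.45556 <1
  x=-2.713: |R|=1.58973 >1
  x=-2.358: |R|=1.13695 >1
  x=-2.280: |R|=1.05262 >1
Stable set (-2.2286, 0).

(-2.2286,0); λ=-1 ⇒ h* = (78/35)/1 = 2.2286.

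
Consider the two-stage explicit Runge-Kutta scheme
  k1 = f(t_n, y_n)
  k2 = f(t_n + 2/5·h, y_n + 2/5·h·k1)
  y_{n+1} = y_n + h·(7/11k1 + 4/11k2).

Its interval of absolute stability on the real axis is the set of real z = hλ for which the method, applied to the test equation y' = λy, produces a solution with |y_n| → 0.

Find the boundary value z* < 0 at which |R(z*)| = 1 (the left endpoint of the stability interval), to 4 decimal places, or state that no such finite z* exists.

z* = -6.8750.

On y'=λy, z=hλ:
  k1=λy_n ⇒ h·k1=z·y_n;  k2=λ(1+2/5z)y_n ⇒ h·k2=z(1+2/5z)y_n
  y_{n+1}/y_n = 1 + 7/11z + 4/11z(1+2/5z) = 1 + z + 8/55z²
  Hence R(z) = 1 + z + 8/55z².

Find x<0 with |R(x)|<1.
x=-0.95: |R|=0.1813
R=1: x+8/55x²=0 ⇒ x=−55/8=-6.8750; min R=1−1/(4·8/55)=-0.7188>−1
Confirm numerically:
  x=-5.971: |R|=0.21487 <1
  x=-5.272: |R|=0.22924 <1
  x=-2.994: |R|=0.69014 <1
  x=-7.133: |R|=1.26768 >1
  x=-6.943: |R|=1.06867 >1
Stable set (-6.8750, 0).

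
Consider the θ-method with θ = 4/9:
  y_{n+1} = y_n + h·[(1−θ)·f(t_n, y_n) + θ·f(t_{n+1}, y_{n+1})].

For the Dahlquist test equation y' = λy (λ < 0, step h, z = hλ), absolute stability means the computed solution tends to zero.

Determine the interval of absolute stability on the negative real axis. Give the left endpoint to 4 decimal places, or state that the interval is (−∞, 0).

z∈(-18.0000,0).

On y'=λy, z=hλ:
  y_{n+1} = y_n + z·[5/9·y_n + 4/9·y_{n+1}] ⇒ (1 − 4/9z)y_{n+1} = (1 + 5/9z)y_n
  ⇒ R(z) = (1 + 5/9z)/(1 − 4/9z).

Boundary: |R(x)|=1, x<0.
x=-1.4: |R|=0.1370
R=−1: 1+5/9x = −1+4/9x ⇒ -1/9x=2 ⇒ x=2/(-1/9)=-18.0000
Confirm numerically:
  x=-17.972: |R|=0.99965 <1
  x=-15.738: |R|=0.96856 <1
  x=-11.136: |R|=0.87181 <1
  x=-18.514: |R|=1.00619 >1
  x=-18.068: |R|=1.00084 >1
Interval (-18.0000, 0).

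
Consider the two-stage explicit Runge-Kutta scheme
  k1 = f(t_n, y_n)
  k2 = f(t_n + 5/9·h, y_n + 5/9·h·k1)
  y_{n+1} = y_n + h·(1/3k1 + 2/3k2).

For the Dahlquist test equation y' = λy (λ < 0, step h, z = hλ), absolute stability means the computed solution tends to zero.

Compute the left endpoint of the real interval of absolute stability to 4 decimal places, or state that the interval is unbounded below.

left endpoint -2.7000.

Test eqn y'=λy, z=hλ:
  k1=λy_n ⇒ h·k1=z·y_n;  k2=λ(1+5/9z)y_n ⇒ h·k2=z(1+5/9z)y_n
  y_{n+1}/y_n = 1 + 1/3z + 2/3z(1+5/9z) = 1 + z + 10/27z²
  ⇒ R(z) = 1 + z + 10/27z².

Need |R(x)|<1, x<0.
x=-0.46: |R|=0.6184
R=1: x+10/27x²=0 ⇒ x=−27/10=-2.7000; min R=1−1/(4·10/27)=0.3250>−1
Confirm numerically:
  x=-2.323: |R|=0.67564 <1
  x=-1.414: |R|=0.32652 <1
  x=-1.104: |R|=0.34741 <1
  x=-3.293: |R|=1.72324 >1
  x=-3.228: |R|=1.63125 >1
  x=-2.750: |R|=1.05093 >1
Stable set (-2.7000, 0).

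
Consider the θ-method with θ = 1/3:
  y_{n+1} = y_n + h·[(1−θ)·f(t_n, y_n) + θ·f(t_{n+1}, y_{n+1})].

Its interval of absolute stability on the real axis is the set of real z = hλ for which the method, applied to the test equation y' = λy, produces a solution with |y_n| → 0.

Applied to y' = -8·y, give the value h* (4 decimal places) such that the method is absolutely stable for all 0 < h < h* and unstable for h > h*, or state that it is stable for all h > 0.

(-6.0000,0); λ=-8 ⇒ h* = (6)/8 = 0.7500.

Set f=λy, z=hλ:
  y_{n+1} = y_n + z·[2/3·y_n + 1/3·y_{n+1}] ⇒ (1 − 1/3z)y_{n+1} = (1 + 2/3z)y_n
  R(z) = (1 + 2/3z)/(1 − 1/3z).

Solve |R(x)|<1 on ℝ⁻.
x=-0.31: |R|=0.7190
R=−1: 1+2/3x = −1+1/3x ⇒ -1/3x=2 ⇒ x=2/(-1/3)=-6.0000
Confirm numerically:
  x=-5.459: |R|=0.93604 <1
  x=-4.994: |R|=0.87416 <1
  x=-4.575: |R|=0.81188 <1
  x=-6.587: |R|=1.06123 >1
  x=-6.109: |R|=1.01197 >1
  x=-6.092: |R|=1.01012 >1
Stable set (-6.0000, 0).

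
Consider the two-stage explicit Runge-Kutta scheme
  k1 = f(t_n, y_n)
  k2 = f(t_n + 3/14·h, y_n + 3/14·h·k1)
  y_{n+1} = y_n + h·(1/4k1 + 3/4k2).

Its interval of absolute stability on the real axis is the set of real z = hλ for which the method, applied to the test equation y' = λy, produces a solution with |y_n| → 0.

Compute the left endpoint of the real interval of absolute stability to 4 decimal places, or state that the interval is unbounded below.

With y'=λy (z=hλ):
  k1=λy_n ⇒ h·k1=z·y_n;  k2=λ(1+3/14z)y_n ⇒ h·k2=z(1+3/14z)y_n
  y_{n+1}/y_n = 1 + 1/4z + 3/4z(1+3/14z) = 1 + z + 9/56z²
  ⇒ R(z) = 1 + z + 9/56z².

Boundary: |R(x)|=1, x<0.
x=-1.16: |R|=0.0563
R=1: x+9/56x²=0 ⇒ x=−56/9=-6.2222; min R=1−1/(4·9/56)=-0.5556>−1
Confirm numerically:
  x=-3.918: |R|=0.45092 <1
  x=-2.633: |R|=0.51882 <1
  x=-2.516: |R|=0.49864 <1
  x=-6.773: |R|=1.59953 >1
  x=-6.553: |R|=1.34836 >1
Stable set (-6.2222, 0).

z* = -6.2222.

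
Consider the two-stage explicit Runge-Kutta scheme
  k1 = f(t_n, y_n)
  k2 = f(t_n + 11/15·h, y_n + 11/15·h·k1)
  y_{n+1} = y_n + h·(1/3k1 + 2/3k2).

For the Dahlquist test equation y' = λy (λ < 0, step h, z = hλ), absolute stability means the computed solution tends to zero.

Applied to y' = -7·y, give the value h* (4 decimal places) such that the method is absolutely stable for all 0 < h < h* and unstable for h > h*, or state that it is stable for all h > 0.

(-2.0455,0); λ=-7 ⇒ h* = (45/22)/7 = 0.2922.

Test eqn y'=λy, z=hλ:
  k1=λy_n ⇒ h·k1=z·y_n;  k2=λ(1+11/15z)y_n ⇒ h·k2=z(1+11/15z)y_n
  y_{n+1}/y_n = 1 + 1/3z + 2/3z(1+11/15z) = 1 + z + 22/45z²
  R(z) = 1 + z + 22/45z².

Find x<0 with |R(x)|<1.
x=-1.49: |R|=0.5954
R=1: x+22/45x²=0 ⇒ x=−45/22=-2.0455; min R=1−1/(4·22/45)=0.4886>−1
Confirm numerically:
  x=-1.897: |R|=0.86232 <1
  x=-1.290: |R|=0.52356 <1
  x=-2.428: |R|=1.45409 >1
  x=-2.325: |R|=1.31775 >1
  x=-2.319: |R|=1.31013 >1
Interval (-2.0455, 0).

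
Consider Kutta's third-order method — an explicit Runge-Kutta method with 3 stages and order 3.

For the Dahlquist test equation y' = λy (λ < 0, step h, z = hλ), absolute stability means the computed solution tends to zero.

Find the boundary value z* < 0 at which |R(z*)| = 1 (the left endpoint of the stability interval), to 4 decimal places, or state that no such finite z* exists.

Test eqn y'=λy, z=hλ:
  order 3, 3-stage ⇒ R(z)=1+z+z^2/2+z^3/6
  (e.g. R(-1.53)=0.04352, |R|=0.04352)

Find x<0 with |R(x)|<1.
x=-1.53: |R|=0.0435
|R(-2.65)|=1.2404 |R(-1.73)|=0.0965 |R(-0.5)|=0.6042
Bisect:
  x_lo=-3.3434 |R|=2.9832  x_hi=-0.2579 |R|=0.7725
  mid=-1.80064 |R|=0.15253 →hi
  mid=-2.57203 |R|=1.10016 →lo
  mid=-2.18633 |R|=0.53811 →hi
  mid=-2.37918 |R|=0.79349 →hi
  mid=-2.47560 |R|=0.93996 →hi
  mid=-2.52381 |R|=1.01829 →lo
  mid=-2.49971 |R|=0.97869 →hi
  ...
  [-2.51289,-2.51270] ⇒ x*=-2.5127
Stable set (-2.5127, 0).

left endpoint -2.5127.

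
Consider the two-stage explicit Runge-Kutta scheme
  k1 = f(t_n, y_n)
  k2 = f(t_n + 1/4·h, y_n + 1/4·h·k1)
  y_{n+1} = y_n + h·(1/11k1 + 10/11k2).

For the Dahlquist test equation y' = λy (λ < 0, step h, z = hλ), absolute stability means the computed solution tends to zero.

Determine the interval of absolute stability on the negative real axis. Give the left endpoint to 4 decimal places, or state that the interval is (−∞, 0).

z∈(-4.4000,0).

On y'=λy, z=hλ:
  k1=λy_n ⇒ h·k1=z·y_n;  k2=λ(1+1/4z)y_n ⇒ h·k2=z(1+1/4z)y_n
  y_{n+1}/y_n = 1 + 1/11z + 10/11z(1+1/4z) = 1 + z + 5/22z²
  R(z) = 1 + z + 5/22z².

Need |R(x)|<1, x<0.
x=-1.15: |R|=0.1506
R=1: x+5/22x²=0 ⇒ x=−22/5=-4.4000; min R=1−1/(4·5/22)=-0.1000>−1
Confirm numerically:
  x=-4.280: |R|=0.88327 <1
  x=-4.140: |R|=0.75536 <1
  x=-3.798: |R|=0.48036 <1
  x=-4.908: |R|=1.56665 >1
  x=-4.538: |R|=1.14233 >1
So |R|<1 on (-4.4000, 0).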